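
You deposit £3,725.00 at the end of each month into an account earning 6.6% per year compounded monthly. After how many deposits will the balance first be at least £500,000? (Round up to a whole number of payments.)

101 payments

Periodic rate r = 0.066/12 per month; n is counted in months.
Ordinary annuity FV: 500,000 = 3,725 × [((1+r)^n − 1)/r].
(1+r)^n = 1 + 500,000 × r / 3,725, so n = ln(1 + 500,000·r/3,725) / ln(1+r) = 100.80.
Round up to a whole number of payments: n = 101.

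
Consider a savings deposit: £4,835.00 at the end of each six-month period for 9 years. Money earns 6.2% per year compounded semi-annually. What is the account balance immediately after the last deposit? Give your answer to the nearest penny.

This is an ordinary annuity: 18 deposits of £4,835.00 at the end of each six-month period.
Periodic rate r = 0.062/2 per half-year; n is counted in half-years.
FV = PMT × [((1+r)^n − 1)/r] = 4,835 × [(1+r)^18 − 1] / r = £114,235.63

£114,235.63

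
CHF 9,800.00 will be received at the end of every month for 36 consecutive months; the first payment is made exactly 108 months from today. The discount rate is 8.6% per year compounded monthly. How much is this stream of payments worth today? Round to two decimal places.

CHF 144,379.08

Ordinary annuity of 36 payments, first payment at period 108.
Periodic rate r = 0.086/12 per month; n is counted in months.
The ordinary-annuity PV formula values the stream one period before the first payment (period 107); discount that back 107 periods:
PV₀ = 9,800 × [1 − (1+r)^−36] / r × (1+r)^−107 = CHF 144,379.08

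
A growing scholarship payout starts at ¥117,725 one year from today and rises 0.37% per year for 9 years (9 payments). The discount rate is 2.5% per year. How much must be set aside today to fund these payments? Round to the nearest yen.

¥951,800

Periodic rate r = 0.025 per year.
Growing ordinary annuity: PV = PMT₁ × [1 − ((1+g)/(1+r))^n] / (r − g) = 117,725 × [1 − ((1+0.0037)/(1+r))^9] / (r − 0.0037) = ¥951,800.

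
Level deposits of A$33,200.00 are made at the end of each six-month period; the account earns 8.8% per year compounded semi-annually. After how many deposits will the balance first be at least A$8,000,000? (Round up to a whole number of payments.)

57 payments

Periodic rate r = 0.088/2 per half-year; n is counted in half-years.
Ordinary annuity FV: 8,000,000 = 33,200 × [((1+r)^n − 1)/r].
(1+r)^n = 1 + 8,000,000 × r / 33,200, so n = ln(1 + 8,000,000·r/33,200) / ln(1+r) = 56.93.
Round up to a whole number of payments: n = 57.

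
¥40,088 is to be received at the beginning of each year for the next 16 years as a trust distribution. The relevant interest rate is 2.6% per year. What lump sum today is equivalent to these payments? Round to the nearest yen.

¥532,801

This is an annuity due: 16 payments of ¥40,088 at the beginning of each year.
Periodic rate r = 0.026 per year.
PV = PMT × [(1 − (1+r)^−n)/r] × (1+r) = 40,088 × [1 − (1+r)^−16] / r × (1+r) = ¥532,801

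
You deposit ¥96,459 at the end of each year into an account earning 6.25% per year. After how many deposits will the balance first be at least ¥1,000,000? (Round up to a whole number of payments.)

Periodic rate r = 0.0625 per year.
Ordinary annuity FV: 1,000,000 = 96,459 × [((1+r)^n − 1)/r].
(1+r)^n = 1 + 1,000,000 × r / 96,459, so n = ln(1 + 1,000,000·r/96,459) / ln(1+r) = 8.24.
Round up to a whole number of payments: n = 9.

9 payments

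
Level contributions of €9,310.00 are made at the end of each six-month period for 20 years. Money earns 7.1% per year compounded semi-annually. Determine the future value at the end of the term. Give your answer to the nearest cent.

This is an ordinary annuity: 40 deposits of €9,310.00 at the end of each six-month period.
Periodic rate r = 0.071/2 per half-year; n is counted in half-years.
FV = PMT × [((1+r)^n − 1)/r] = 9,310 × [(1+r)^40 − 1] / r = €796,330.80

€796,330.80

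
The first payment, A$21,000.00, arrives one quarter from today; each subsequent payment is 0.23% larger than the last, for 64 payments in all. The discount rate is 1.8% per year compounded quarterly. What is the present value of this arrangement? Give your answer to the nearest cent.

Periodic rate r = 0.018/4 per quarter; n is counted in quarters.
Growing ordinary annuity: PV = PMT₁ × [1 − ((1+g)/(1+r))^n] / (r − g) = 21,000 × [1 − ((1+0.0023)/(1+r))^64] / (r − 0.0023) = A$1,249,714.64.

A$1,249,714.64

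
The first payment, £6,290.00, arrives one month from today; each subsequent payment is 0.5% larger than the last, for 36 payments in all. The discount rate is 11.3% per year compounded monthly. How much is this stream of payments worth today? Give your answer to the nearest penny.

Periodic rate r = 0.113/12 per month; n is counted in months.
Growing ordinary annuity: PV = PMT₁ × [1 − ((1+g)/(1+r))^n] / (r − g) = 6,290 × [1 − ((1+0.005)/(1+r))^36] / (r − 0.005) = £207,972.55.

£207,972.55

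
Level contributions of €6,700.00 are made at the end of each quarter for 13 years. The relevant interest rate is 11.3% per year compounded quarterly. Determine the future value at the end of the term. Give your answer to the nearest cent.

€772,525.67

This is an ordinary annuity: 52 deposits of €6,700.00 at the end of each quarter.
Periodic rate r = 0.113/4 per quarter; n is counted in quarters.
FV = PMT × [((1+r)^n − 1)/r] = 6,700 × [(1+r)^52 − 1] / r = €772,525.67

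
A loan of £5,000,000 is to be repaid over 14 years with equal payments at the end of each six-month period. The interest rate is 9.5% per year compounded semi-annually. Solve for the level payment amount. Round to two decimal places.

£326,550.81

Level ordinary annuity; solve PV = PMT × [(1 − (1+r)^−n)/r] for PMT.
Periodic rate r = 0.095/2 per half-year; n is counted in half-years.
With n = 28: PMT = 5,000,000 / ([(1 − (1+r)^−n)/r]) = £326,550.81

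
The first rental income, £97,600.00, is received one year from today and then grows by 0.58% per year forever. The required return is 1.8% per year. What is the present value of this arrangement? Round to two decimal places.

Periodic rate r = 0.018 per year.
Growing perpetuity (Gordon): PV = PMT₁ / (r − g) = 97,600 / (r − 0.0058) = £8,000,000.00.

£8,000,000.00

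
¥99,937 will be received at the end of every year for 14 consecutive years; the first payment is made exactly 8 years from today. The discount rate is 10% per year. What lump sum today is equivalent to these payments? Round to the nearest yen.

¥377,789

Ordinary annuity of 14 payments, first payment at period 8.
Periodic rate r = 0.1 per year.
The ordinary-annuity PV formula values the stream one period before the first payment (period 7); discount that back 7 periods:
PV₀ = 99,937 × [1 − (1+r)^−14] / r × (1+r)^−7 = ¥377,789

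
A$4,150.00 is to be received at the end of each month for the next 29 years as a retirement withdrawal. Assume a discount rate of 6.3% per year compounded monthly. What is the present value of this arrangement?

A$662,682.82

This is an ordinary annuity: 348 payments of A$4,150.00 at the end of each month.
Periodic rate r = 0.063/12 per month; n is counted in months.
PV = PMT × [(1 − (1+r)^−n)/r] = 4,150 × [1 − (1+r)^−348] / r = A$662,682.82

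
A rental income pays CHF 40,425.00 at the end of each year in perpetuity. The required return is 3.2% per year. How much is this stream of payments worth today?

CHF 1,263,281.25

Periodic rate r = 0.032 per year.
Level perpetuity: PV = PMT / r = 40,425 / (0.032) = CHF 1,263,281.25.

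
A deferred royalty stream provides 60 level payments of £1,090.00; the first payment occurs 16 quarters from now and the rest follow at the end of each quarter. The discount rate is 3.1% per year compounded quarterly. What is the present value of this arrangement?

£46,440.80

Ordinary annuity of 60 payments, first payment at period 16.
Periodic rate r = 0.031/4 per quarter; n is counted in quarters.
The ordinary-annuity PV formula values the stream one period before the first payment (period 15); discount that back 15 periods:
PV₀ = 1,090 × [1 − (1+r)^−60] / r × (1+r)^−15 = £46,440.80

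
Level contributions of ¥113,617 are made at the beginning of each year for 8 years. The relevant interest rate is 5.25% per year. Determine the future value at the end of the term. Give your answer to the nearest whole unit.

This is an annuity due: 8 deposits of ¥113,617 at the beginning of each year.
Periodic rate r = 0.0525 per year.
FV = PMT × [((1+r)^n − 1)/r] × (1+r) = 113,617 × [(1+r)^8 − 1] / r × (1+r) = ¥1,152,161

¥1,152,161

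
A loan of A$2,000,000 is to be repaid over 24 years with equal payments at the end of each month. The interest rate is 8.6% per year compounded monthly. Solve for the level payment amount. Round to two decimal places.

Level ordinary annuity; solve PV = PMT × [(1 − (1+r)^−n)/r] for PMT.
Periodic rate r = 0.086/12 per month; n is counted in months.
With n = 288: PMT = 2,000,000 / ([(1 − (1+r)^−n)/r]) = A$16,435.10

A$16,435.10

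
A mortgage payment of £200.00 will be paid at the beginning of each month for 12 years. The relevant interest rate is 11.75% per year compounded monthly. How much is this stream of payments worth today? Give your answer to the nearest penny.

£15,555.29

This is an annuity due: 144 payments of £200.00 at the beginning of each month.
Periodic rate r = 0.1175/12 per month; n is counted in months.
PV = PMT × [(1 − (1+r)^−n)/r] × (1+r) = 200 × [1 − (1+r)^−144] / r × (1+r) = £15,555.29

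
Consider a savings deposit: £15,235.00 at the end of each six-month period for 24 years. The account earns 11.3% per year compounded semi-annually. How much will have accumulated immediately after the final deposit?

£3,501,992.63

This is an ordinary annuity: 48 deposits of £15,235.00 at the end of each six-month period.
Periodic rate r = 0.113/2 per half-year; n is counted in half-years.
FV = PMT × [((1+r)^n − 1)/r] = 15,235 × [(1+r)^48 − 1] / r = £3,501,992.63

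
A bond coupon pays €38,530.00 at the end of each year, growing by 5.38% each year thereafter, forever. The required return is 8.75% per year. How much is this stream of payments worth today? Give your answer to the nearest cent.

Periodic rate r = 0.0875 per year.
Growing perpetuity (Gordon): PV = PMT₁ / (r − g) = 38,530 / (r − 0.0538) = €1,143,323.44.

€1,143,323.44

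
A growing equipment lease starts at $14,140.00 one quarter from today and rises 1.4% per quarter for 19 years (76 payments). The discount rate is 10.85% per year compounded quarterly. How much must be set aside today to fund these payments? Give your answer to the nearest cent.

$671,951.88

Periodic rate r = 0.1085/4 per quarter; n is counted in quarters.
Growing ordinary annuity: PV = PMT₁ × [1 − ((1+g)/(1+r))^n] / (r − g) = 14,140 × [1 − ((1+0.014)/(1+r))^76] / (r − 0.014) = $671,951.88.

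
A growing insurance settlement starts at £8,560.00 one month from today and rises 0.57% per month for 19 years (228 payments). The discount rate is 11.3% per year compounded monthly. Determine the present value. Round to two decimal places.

Periodic rate r = 0.113/12 per month; n is counted in months.
Growing ordinary annuity: PV = PMT₁ × [1 − ((1+g)/(1+r))^n] / (r − g) = 8,560 × [1 − ((1+0.0057)/(1+r))^228] / (r − 0.0057) = £1,309,887.23.

£1,309,887.23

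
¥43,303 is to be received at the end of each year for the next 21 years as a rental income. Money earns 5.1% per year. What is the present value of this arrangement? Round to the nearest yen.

This is an ordinary annuity: 21 payments of ¥43,303 at the end of each year.
Periodic rate r = 0.051 per year.
PV = PMT × [(1 − (1+r)^−n)/r] = 43,303 × [1 − (1+r)^−21] / r = ¥550,340

¥550,340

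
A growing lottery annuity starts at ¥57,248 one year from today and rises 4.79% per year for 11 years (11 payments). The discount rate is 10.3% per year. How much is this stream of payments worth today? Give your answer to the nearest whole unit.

¥447,699

Periodic rate r = 0.103 per year.
Growing ordinary annuity: PV = PMT₁ × [1 − ((1+g)/(1+r))^n] / (r − g) = 57,248 × [1 − ((1+0.0479)/(1+r))^11] / (r − 0.0479) = ¥447,699.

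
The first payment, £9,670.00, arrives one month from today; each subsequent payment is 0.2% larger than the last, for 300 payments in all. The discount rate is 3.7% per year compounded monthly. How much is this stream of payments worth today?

£2,471,447.58

Periodic rate r = 0.037/12 per month; n is counted in months.
Growing ordinary annuity: PV = PMT₁ × [1 − ((1+g)/(1+r))^n] / (r − g) = 9,670 × [1 − ((1+0.002)/(1+r))^300] / (r − 0.002) = £2,471,447.58.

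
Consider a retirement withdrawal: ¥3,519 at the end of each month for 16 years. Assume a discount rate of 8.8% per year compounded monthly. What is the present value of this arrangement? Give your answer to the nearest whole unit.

This is an ordinary annuity: 192 payments of ¥3,519 at the end of each month.
Periodic rate r = 0.088/12 per month; n is counted in months.
PV = PMT × [(1 − (1+r)^−n)/r] = 3,519 × [1 − (1+r)^−192] / r = ¥361,869

¥361,869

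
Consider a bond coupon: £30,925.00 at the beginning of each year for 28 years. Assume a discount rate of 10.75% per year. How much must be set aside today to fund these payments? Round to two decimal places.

£300,334.39

This is an annuity due: 28 payments of £30,925.00 at the beginning of each year.
Periodic rate r = 0.1075 per year.
PV = PMT × [(1 − (1+r)^−n)/r] × (1+r) = 30,925 × [1 − (1+r)^−28] / r × (1+r) = £300,334.39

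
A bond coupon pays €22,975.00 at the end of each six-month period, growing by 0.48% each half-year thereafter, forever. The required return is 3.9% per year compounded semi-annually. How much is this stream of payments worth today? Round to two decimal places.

Periodic rate r = 0.039/2 per half-year.
Growing perpetuity (Gordon): PV = PMT₁ / (r − g) = 22,975 / (r − 0.0048) = €1,562,925.17.

€1,562,925.17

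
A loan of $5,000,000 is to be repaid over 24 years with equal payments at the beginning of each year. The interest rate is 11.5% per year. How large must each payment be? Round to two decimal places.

$556,515.79

Level annuity due; solve PV = PMT × [(1 − (1+r)^−n)/r] × (1+r) for PMT.
Periodic rate r = 0.115 per year.
With n = 24: PMT = 5,000,000 / ([(1 − (1+r)^−n)/r] × (1+r)) = $556,515.79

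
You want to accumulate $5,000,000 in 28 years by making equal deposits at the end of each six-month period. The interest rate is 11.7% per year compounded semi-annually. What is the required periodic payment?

$12,641.94

Level ordinary annuity; solve FV = PMT × [((1+r)^n − 1)/r] for PMT.
Periodic rate r = 0.117/2 per half-year; n is counted in half-years.
With n = 56: PMT = 5,000,000 / ([((1+r)^n − 1)/r]) = $12,641.94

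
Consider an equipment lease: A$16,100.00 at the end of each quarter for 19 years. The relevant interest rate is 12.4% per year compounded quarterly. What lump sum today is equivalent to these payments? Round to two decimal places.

A$468,327.18

This is an ordinary annuity: 76 payments of A$16,100.00 at the end of each quarter.
Periodic rate r = 0.124/4 per quarter; n is counted in quarters.
PV = PMT × [(1 − (1+r)^−n)/r] = 16,100 × [1 − (1+r)^−76] / r = A$468,327.18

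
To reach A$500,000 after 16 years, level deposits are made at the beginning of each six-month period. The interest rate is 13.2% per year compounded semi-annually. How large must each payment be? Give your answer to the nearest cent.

A$4,599.21

Level annuity due; solve FV = PMT × [((1+r)^n − 1)/r] × (1+r) for PMT.
Periodic rate r = 0.132/2 per half-year; n is counted in half-years.
With n = 32: PMT = 500,000 / ([((1+r)^n − 1)/r] × (1+r)) = A$4,599.21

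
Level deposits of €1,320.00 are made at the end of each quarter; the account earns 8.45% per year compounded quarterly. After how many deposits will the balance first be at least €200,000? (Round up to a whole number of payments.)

Periodic rate r = 0.0845/4 per quarter; n is counted in quarters.
Ordinary annuity FV: 200,000 = 1,320 × [((1+r)^n − 1)/r].
(1+r)^n = 1 + 200,000 × r / 1,320, so n = ln(1 + 200,000·r/1,320) / ln(1+r) = 68.66.
Round up to a whole number of payments: n = 69.

69 payments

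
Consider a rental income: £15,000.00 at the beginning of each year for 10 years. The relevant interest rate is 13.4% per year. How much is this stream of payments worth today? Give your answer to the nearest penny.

£90,843.48

This is an annuity due: 10 payments of £15,000.00 at the beginning of each year.
Periodic rate r = 0.134 per year.
PV = PMT × [(1 − (1+r)^−n)/r] × (1+r) = 15,000 × [1 − (1+r)^−10] / r × (1+r) = £90,843.48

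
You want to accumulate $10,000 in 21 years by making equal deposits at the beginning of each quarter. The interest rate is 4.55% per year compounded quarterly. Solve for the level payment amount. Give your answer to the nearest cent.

Level annuity due; solve FV = PMT × [((1+r)^n − 1)/r] × (1+r) for PMT.
Periodic rate r = 0.0455/4 per quarter; n is counted in quarters.
With n = 84: PMT = 10,000 / ([((1+r)^n − 1)/r] × (1+r)) = $70.92

$70.92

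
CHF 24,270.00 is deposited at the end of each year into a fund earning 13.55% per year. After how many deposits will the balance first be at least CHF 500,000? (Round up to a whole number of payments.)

11 payments

Periodic rate r = 0.1355 per year.
Ordinary annuity FV: 500,000 = 24,270 × [((1+r)^n − 1)/r].
(1+r)^n = 1 + 500,000 × r / 24,270, so n = ln(1 + 500,000·r/24,270) / ln(1+r) = 10.49.
Round up to a whole number of payments: n = 11.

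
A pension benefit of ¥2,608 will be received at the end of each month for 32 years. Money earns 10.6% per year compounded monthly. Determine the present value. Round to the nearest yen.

This is an ordinary annuity: 384 payments of ¥2,608 at the end of each month.
Periodic rate r = 0.106/12 per month; n is counted in months.
PV = PMT × [(1 − (1+r)^−n)/r] = 2,608 × [1 − (1+r)^−384] / r = ¥285,164

¥285,164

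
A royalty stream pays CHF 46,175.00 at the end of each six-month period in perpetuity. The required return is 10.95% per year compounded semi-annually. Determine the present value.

Periodic rate r = 0.1095/2 per half-year.
Level perpetuity: PV = PMT / r = 46,175 / (0.1095/2) = CHF 843,379.00.

CHF 843,379.00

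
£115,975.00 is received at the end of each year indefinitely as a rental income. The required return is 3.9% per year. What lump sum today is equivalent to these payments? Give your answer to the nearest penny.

£2,973,717.95

Periodic rate r = 0.039 per year.
Level perpetuity: PV = PMT / r = 115,975 / (0.039) = £2,973,717.95.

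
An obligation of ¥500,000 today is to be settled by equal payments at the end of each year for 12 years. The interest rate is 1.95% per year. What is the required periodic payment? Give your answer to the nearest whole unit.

Level ordinary annuity; solve PV = PMT × [(1 − (1+r)^−n)/r] for PMT.
Periodic rate r = 0.0195 per year.
With n = 12: PMT = 500,000 / ([(1 − (1+r)^−n)/r]) = ¥47,135

¥47,135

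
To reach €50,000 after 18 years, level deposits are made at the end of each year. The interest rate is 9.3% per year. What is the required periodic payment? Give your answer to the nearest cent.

€1,175.32

Level ordinary annuity; solve FV = PMT × [((1+r)^n − 1)/r] for PMT.
Periodic rate r = 0.093 per year.
With n = 18: PMT = 50,000 / ([((1+r)^n − 1)/r]) = €1,175.32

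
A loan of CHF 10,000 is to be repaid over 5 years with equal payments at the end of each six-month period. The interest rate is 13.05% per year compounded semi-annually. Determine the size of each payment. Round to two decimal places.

CHF 1,392.67

Level ordinary annuity; solve PV = PMT × [(1 − (1+r)^−n)/r] for PMT.
Periodic rate r = 0.1305/2 per half-year; n is counted in half-years.
With n = 10: PMT = 10,000 / ([(1 − (1+r)^−n)/r]) = CHF 1,392.67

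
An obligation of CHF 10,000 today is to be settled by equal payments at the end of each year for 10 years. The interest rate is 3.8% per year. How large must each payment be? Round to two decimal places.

CHF 1,220.66

Level ordinary annuity; solve PV = PMT × [(1 − (1+r)^−n)/r] for PMT.
Periodic rate r = 0.038 per year.
With n = 10: PMT = 10,000 / ([(1 − (1+r)^−n)/r]) = CHF 1,220.66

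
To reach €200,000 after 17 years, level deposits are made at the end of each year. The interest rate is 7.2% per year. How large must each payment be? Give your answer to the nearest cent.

€6,369.70

Level ordinary annuity; solve FV = PMT × [((1+r)^n − 1)/r] for PMT.
Periodic rate r = 0.072 per year.
With n = 17: PMT = 200,000 / ([((1+r)^n − 1)/r]) = €6,369.70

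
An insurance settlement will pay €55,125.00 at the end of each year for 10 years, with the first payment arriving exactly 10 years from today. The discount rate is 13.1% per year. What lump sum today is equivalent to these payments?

Ordinary annuity of 10 payments, first payment at period 10.
Periodic rate r = 0.131 per year.
The ordinary-annuity PV formula values the stream one period before the first payment (period 9); discount that back 9 periods:
PV₀ = 55,125 × [1 − (1+r)^−10] / r × (1+r)^−9 = €98,389.96

€98,389.96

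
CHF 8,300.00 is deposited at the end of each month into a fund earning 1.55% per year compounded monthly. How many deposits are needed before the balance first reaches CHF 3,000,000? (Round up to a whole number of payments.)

297 payments

Periodic rate r = 0.0155/12 per month; n is counted in months.
Ordinary annuity FV: 3,000,000 = 8,300 × [((1+r)^n − 1)/r].
(1+r)^n = 1 + 3,000,000 × r / 8,300, so n = ln(1 + 3,000,000·r/8,300) / ln(1+r) = 296.81.
Round up to a whole number of payments: n = 297.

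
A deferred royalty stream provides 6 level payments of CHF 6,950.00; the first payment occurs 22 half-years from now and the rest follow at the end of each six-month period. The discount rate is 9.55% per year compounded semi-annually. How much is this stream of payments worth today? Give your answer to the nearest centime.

CHF 13,341.36

Ordinary annuity of 6 payments, first payment at period 22.
Periodic rate r = 0.0955/2 per half-year; n is counted in half-years.
The ordinary-annuity PV formula values the stream one period before the first payment (period 21); discount that back 21 periods:
PV₀ = 6,950 × [1 − (1+r)^−6] / r × (1+r)^−21 = CHF 13,341.36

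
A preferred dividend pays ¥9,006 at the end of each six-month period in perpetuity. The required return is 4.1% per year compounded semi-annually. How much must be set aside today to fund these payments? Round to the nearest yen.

¥439,317

Periodic rate r = 0.041/2 per half-year.
Level perpetuity: PV = PMT / r = 9,006 / (0.041/2) = ¥439,317.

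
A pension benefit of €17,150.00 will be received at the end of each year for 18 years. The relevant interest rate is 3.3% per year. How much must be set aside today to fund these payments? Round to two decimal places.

€229,999.70

This is an ordinary annuity: 18 payments of €17,150.00 at the end of each year.
Periodic rate r = 0.033 per year.
PV = PMT × [(1 − (1+r)^−n)/r] = 17,150 × [1 − (1+r)^−18] / r = €229,999.70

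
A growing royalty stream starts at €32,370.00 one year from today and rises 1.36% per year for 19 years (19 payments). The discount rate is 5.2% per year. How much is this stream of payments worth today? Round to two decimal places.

€427,079.35

Periodic rate r = 0.052 per year.
Growing ordinary annuity: PV = PMT₁ × [1 − ((1+g)/(1+r))^n] / (r − g) = 32,370 × [1 − ((1+0.0136)/(1+r))^19] / (r − 0.0136) = €427,079.35.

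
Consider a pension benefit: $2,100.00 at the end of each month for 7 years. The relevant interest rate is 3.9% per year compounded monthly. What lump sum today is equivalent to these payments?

$154,153.07

This is an ordinary annuity: 84 payments of $2,100.00 at the end of each month.
Periodic rate r = 0.039/12 per month; n is counted in months.
PV = PMT × [(1 − (1+r)^−n)/r] = 2,100 × [1 − (1+r)^−84] / r = $154,153.07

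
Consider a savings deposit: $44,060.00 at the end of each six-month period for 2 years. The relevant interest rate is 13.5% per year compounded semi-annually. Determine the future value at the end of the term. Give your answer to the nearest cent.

This is an ordinary annuity: 4 deposits of $44,060.00 at the end of each six-month period.
Periodic rate r = 0.135/2 per half-year; n is counted in half-years.
FV = PMT × [((1+r)^n − 1)/r] = 44,060 × [(1+r)^4 − 1] / r = $194,900.84

$194,900.84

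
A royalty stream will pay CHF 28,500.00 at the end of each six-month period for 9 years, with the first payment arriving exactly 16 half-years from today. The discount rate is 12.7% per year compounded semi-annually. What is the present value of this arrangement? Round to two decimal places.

Ordinary annuity of 18 payments, first payment at period 16.
Periodic rate r = 0.127/2 per half-year; n is counted in half-years.
The ordinary-annuity PV formula values the stream one period before the first payment (period 15); discount that back 15 periods:
PV₀ = 28,500 × [1 − (1+r)^−18] / r × (1+r)^−15 = CHF 119,393.17

CHF 119,393.17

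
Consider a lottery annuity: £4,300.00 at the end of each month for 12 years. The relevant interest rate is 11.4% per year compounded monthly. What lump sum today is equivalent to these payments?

£336,637.91

This is an ordinary annuity: 144 payments of £4,300.00 at the end of each month.
Periodic rate r = 0.114/12 per month; n is counted in months.
PV = PMT × [(1 − (1+r)^−n)/r] = 4,300 × [1 − (1+r)^−144] / r = £336,637.91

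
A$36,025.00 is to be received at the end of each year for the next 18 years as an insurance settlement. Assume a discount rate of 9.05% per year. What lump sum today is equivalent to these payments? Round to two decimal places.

This is an ordinary annuity: 18 payments of A$36,025.00 at the end of each year.
Periodic rate r = 0.0905 per year.
PV = PMT × [(1 − (1+r)^−n)/r] = 36,025 × [1 − (1+r)^−18] / r = A$314,372.49

A$314,372.49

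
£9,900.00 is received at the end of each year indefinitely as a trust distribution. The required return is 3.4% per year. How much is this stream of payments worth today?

£291,176.47

Periodic rate r = 0.034 per year.
Level perpetuity: PV = PMT / r = 9,900 / (0.034) = £291,176.47.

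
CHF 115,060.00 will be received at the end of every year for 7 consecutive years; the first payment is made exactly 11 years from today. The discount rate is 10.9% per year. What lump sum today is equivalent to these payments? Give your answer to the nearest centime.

Ordinary annuity of 7 payments, first payment at period 11.
Periodic rate r = 0.109 per year.
The ordinary-annuity PV formula values the stream one period before the first payment (period 10); discount that back 10 periods:
PV₀ = 115,060 × [1 − (1+r)^−7] / r × (1+r)^−10 = CHF 193,302.18

CHF 193,302.18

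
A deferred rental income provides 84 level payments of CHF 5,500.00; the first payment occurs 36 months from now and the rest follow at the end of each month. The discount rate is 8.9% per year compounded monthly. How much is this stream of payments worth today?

Ordinary annuity of 84 payments, first payment at period 36.
Periodic rate r = 0.089/12 per month; n is counted in months.
The ordinary-annuity PV formula values the stream one period before the first payment (period 35); discount that back 35 periods:
PV₀ = 5,500 × [1 − (1+r)^−84] / r × (1+r)^−35 = CHF 264,778.51

CHF 264,778.51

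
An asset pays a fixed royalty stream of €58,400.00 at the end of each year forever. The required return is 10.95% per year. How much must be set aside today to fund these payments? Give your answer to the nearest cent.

Periodic rate r = 0.1095 per year.
Level perpetuity: PV = PMT / r = 58,400 / (0.1095) = €533,333.33.

€533,333.33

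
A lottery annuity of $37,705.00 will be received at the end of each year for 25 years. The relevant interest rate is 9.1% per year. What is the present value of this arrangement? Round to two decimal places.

This is an ordinary annuity: 25 payments of $37,705.00 at the end of each year.
Periodic rate r = 0.091 per year.
PV = PMT × [(1 − (1+r)^−n)/r] = 37,705 × [1 − (1+r)^−25] / r = $367,379.50

$367,379.50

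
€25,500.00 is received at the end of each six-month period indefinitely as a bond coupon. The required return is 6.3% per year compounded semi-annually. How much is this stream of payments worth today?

Periodic rate r = 0.063/2 per half-year.
Level perpetuity: PV = PMT / r = 25,500 / (0.063/2) = €809,523.81.

€809,523.81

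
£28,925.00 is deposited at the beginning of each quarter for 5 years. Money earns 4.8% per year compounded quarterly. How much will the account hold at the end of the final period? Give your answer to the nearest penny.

This is an annuity due: 20 deposits of £28,925.00 at the beginning of each quarter.
Periodic rate r = 0.048/4 per quarter; n is counted in quarters.
FV = PMT × [((1+r)^n − 1)/r] × (1+r) = 28,925 × [(1+r)^20 − 1] / r × (1+r) = £657,242.47

£657,242.47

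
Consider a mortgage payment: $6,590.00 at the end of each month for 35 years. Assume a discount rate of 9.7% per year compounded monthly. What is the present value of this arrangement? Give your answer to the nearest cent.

This is an ordinary annuity: 420 payments of $6,590.00 at the end of each month.
Periodic rate r = 0.097/12 per month; n is counted in months.
PV = PMT × [(1 − (1+r)^−n)/r] = 6,590 × [1 − (1+r)^−420] / r = $787,537.79

$787,537.79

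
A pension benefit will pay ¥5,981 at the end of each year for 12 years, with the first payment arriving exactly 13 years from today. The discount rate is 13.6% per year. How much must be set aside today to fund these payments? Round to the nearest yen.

¥7,460

Ordinary annuity of 12 payments, first payment at period 13.
Periodic rate r = 0.136 per year.
The ordinary-annuity PV formula values the stream one period before the first payment (period 12); discount that back 12 periods:
PV₀ = 5,981 × [1 − (1+r)^−12] / r × (1+r)^−12 = ¥7,460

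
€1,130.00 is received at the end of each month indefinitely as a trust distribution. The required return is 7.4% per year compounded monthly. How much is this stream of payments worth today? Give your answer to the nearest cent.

€183,243.24

Periodic rate r = 0.074/12 per month.
Level perpetuity: PV = PMT / r = 1,130 / (0.074/12) = €183,243.24.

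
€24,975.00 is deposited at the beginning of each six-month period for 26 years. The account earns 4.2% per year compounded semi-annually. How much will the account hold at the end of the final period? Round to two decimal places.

€2,363,823.29

This is an annuity due: 52 deposits of €24,975.00 at the beginning of each six-month period.
Periodic rate r = 0.042/2 per half-year; n is counted in half-years.
FV = PMT × [((1+r)^n − 1)/r] × (1+r) = 24,975 × [(1+r)^52 − 1] / r × (1+r) = €2,363,823.29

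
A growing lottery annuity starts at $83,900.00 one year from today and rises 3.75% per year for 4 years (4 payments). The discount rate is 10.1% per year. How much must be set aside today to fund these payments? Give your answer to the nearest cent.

$279,442.98

Periodic rate r = 0.101 per year.
Growing ordinary annuity: PV = PMT₁ × [1 − ((1+g)/(1+r))^n] / (r − g) = 83,900 × [1 − ((1+0.0375)/(1+r))^4] / (r − 0.0375) = $279,442.98.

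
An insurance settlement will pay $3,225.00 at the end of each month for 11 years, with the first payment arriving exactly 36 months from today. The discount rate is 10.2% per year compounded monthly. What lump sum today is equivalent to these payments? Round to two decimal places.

Ordinary annuity of 132 payments, first payment at period 36.
Periodic rate r = 0.102/12 per month; n is counted in months.
The ordinary-annuity PV formula values the stream one period before the first payment (period 35); discount that back 35 periods:
PV₀ = 3,225 × [1 − (1+r)^−132] / r × (1+r)^−35 = $189,826.11

$189,826.11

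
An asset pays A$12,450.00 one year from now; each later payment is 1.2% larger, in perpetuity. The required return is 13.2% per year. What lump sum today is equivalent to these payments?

Periodic rate r = 0.132 per year.
Growing perpetuity (Gordon): PV = PMT₁ / (r − g) = 12,450 / (r − 0.012) = A$103,750.00.

A$103,750.00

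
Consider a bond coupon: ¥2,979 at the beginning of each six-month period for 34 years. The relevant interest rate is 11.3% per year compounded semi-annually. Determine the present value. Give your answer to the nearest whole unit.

¥54,378

This is an annuity due: 68 payments of ¥2,979 at the beginning of each six-month period.
Periodic rate r = 0.113/2 per half-year; n is counted in half-years.
PV = PMT × [(1 − (1+r)^−n)/r] × (1+r) = 2,979 × [1 − (1+r)^−68] / r × (1+r) = ¥54,378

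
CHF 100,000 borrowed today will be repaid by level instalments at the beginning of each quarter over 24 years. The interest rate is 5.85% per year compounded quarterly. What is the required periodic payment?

Level annuity due; solve PV = PMT × [(1 − (1+r)^−n)/r] × (1+r) for PMT.
Periodic rate r = 0.0585/4 per quarter; n is counted in quarters.
With n = 96: PMT = 100,000 / ([(1 − (1+r)^−n)/r] × (1+r)) = CHF 1,917.09

CHF 1,917.09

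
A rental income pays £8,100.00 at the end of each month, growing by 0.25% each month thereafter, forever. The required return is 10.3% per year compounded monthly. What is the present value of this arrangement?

Periodic rate r = 0.103/12 per month.
Growing perpetuity (Gordon): PV = PMT₁ / (r − g) = 8,100 / (r − 0.0025) = £1,331,506.85.

£1,331,506.85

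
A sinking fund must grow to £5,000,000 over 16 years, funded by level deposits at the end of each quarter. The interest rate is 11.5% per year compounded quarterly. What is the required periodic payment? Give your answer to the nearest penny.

Level ordinary annuity; solve FV = PMT × [((1+r)^n − 1)/r] for PMT.
Periodic rate r = 0.115/4 per quarter; n is counted in quarters.
With n = 64: PMT = 5,000,000 / ([((1+r)^n − 1)/r]) = £27,992.95

£27,992.95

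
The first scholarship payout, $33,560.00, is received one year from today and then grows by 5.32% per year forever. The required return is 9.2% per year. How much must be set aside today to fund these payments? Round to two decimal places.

$864,948.45

Periodic rate r = 0.092 per year.
Growing perpetuity (Gordon): PV = PMT₁ / (r − g) = 33,560 / (r − 0.0532) = $864,948.45.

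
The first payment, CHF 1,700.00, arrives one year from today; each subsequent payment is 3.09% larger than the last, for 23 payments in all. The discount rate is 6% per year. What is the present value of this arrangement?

Periodic rate r = 0.06 per year.
Growing ordinary annuity: PV = PMT₁ × [1 − ((1+g)/(1+r))^n] / (r − g) = 1,700 × [1 − ((1+0.0309)/(1+r))^23] / (r − 0.0309) = CHF 27,622.74.

CHF 27,622.74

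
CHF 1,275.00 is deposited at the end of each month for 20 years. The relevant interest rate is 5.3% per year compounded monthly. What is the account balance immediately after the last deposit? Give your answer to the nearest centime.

This is an ordinary annuity: 240 deposits of CHF 1,275.00 at the end of each month.
Periodic rate r = 0.053/12 per month; n is counted in months.
FV = PMT × [((1+r)^n − 1)/r] = 1,275 × [(1+r)^240 − 1] / r = CHF 542,613.68

CHF 542,613.68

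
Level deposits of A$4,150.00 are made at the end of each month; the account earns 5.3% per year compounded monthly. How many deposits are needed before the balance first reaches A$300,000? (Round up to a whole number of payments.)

Periodic rate r = 0.053/12 per month; n is counted in months.
Ordinary annuity FV: 300,000 = 4,150 × [((1+r)^n − 1)/r].
(1+r)^n = 1 + 300,000 × r / 4,150, so n = ln(1 + 300,000·r/4,150) / ln(1+r) = 62.87.
Round up to a whole number of payments: n = 63.

63 payments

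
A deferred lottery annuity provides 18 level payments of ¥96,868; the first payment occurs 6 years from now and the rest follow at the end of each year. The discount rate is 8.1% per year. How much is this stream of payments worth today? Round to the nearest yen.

Ordinary annuity of 18 payments, first payment at period 6.
Periodic rate r = 0.081 per year.
The ordinary-annuity PV formula values the stream one period before the first payment (period 5); discount that back 5 periods:
PV₀ = 96,868 × [1 − (1+r)^−18] / r × (1+r)^−5 = ¥610,762

¥610,762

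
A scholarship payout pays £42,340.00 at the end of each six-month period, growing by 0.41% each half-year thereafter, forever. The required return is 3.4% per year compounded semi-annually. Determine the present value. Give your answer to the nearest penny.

Periodic rate r = 0.034/2 per half-year.
Growing perpetuity (Gordon): PV = PMT₁ / (r − g) = 42,340 / (r − 0.0041) = £3,282,170.54.

£3,282,170.54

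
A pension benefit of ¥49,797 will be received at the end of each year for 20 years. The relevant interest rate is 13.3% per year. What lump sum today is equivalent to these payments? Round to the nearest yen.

¥343,599

This is an ordinary annuity: 20 payments of ¥49,797 at the end of each year.
Periodic rate r = 0.133 per year.
PV = PMT × [(1 − (1+r)^−n)/r] = 49,797 × [1 − (1+r)^−20] / r = ¥343,599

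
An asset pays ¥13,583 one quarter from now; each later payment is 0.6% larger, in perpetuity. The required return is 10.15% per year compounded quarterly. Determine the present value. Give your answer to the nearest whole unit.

¥701,058

Periodic rate r = 0.1015/4 per quarter.
Growing perpetuity (Gordon): PV = PMT₁ / (r − g) = 13,583 / (r − 0.006) = ¥701,058.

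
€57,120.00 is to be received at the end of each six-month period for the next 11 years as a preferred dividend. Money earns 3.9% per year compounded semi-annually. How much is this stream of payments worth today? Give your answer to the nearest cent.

€1,013,940.84

This is an ordinary annuity: 22 payments of €57,120.00 at the end of each six-month period.
Periodic rate r = 0.039/2 per half-year; n is counted in half-years.
PV = PMT × [(1 − (1+r)^−n)/r] = 57,120 × [1 − (1+r)^−22] / r = €1,013,940.84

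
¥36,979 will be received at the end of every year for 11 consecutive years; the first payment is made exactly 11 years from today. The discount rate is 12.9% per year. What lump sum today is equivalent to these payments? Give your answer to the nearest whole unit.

Ordinary annuity of 11 payments, first payment at period 11.
Periodic rate r = 0.129 per year.
The ordinary-annuity PV formula values the stream one period before the first payment (period 10); discount that back 10 periods:
PV₀ = 36,979 × [1 − (1+r)^−11] / r × (1+r)^−10 = ¥62,769

¥62,769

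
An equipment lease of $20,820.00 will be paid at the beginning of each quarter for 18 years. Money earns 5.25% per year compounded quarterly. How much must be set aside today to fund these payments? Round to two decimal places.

This is an annuity due: 72 payments of $20,820.00 at the beginning of each quarter.
Periodic rate r = 0.0525/4 per quarter; n is counted in quarters.
PV = PMT × [(1 − (1+r)^−n)/r] × (1+r) = 20,820 × [1 − (1+r)^−72] / r × (1+r) = $978,604.49

$978,604.49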